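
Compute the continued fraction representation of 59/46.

[1; 3, 1, 1, 6]

Run the Euclidean algorithm on 59 and 46; the successive quotients are the partial quotients a_0, a_1, ... (each step inverts the fractional part left over by the previous one):
  59 = 1*46 + 13, so a_0 = 1.
  46 = 3*13 + 7, so a_1 = 3.
  13 = 1*7 + 6, so a_2 = 1.
  7 = 1*6 + 1, so a_3 = 1.
  6 = 6*1 + 0, so a_4 = 6.
The remainder reaches 0 after 5 divisions, so the expansion has 5 partial quotients, read off in order.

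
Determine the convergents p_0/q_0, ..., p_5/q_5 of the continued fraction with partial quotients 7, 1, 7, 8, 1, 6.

7/1, 8/1, 63/8, 512/65, 575/73, 3962/503

Using the convergent recurrence p_i = a_i*p_{i-1} + p_{i-2}, q_i = a_i*q_{i-1} + q_{i-2} with p_{-2}=0, p_{-1}=1, q_{-2}=1, q_{-1}=0:
  i=0: a_0=7, p_0 = 7*1 + 0 = 7, q_0 = 7*0 + 1 = 1.
  i=1: a_1=1, p_1 = 1*7 + 1 = 8, q_1 = 1*1 + 0 = 1.
  i=2: a_2=7, p_2 = 7*8 + 7 = 63, q_2 = 7*1 + 1 = 8.
  i=3: a_3=8, p_3 = 8*63 + 8 = 512, q_3 = 8*8 + 1 = 65.
  i=4: a_4=1, p_4 = 1*512 + 63 = 575, q_4 = 1*65 + 8 = 73.
  i=5: a_5=6, p_5 = 6*575 + 512 = 3962, q_5 = 6*73 + 65 = 503.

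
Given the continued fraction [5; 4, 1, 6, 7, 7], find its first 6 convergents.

5/1, 21/4, 26/5, 177/34, 1265/243, 9032/1735

Using the convergent recurrence p_i = a_i*p_{i-1} + p_{i-2}, q_i = a_i*q_{i-1} + q_{i-2} with p_{-2}=0, p_{-1}=1, q_{-2}=1, q_{-1}=0:
  i=0: a_0=5, p_0 = 5*1 + 0 = 5, q_0 = 5*0 + 1 = 1.
  i=1: a_1=4, p_1 = 4*5 + 1 = 21, q_1 = 4*1 + 0 = 4.
  i=2: a_2=1, p_2 = 1*21 + 5 = 26, q_2 = 1*4 + 1 = 5.
  i=3: a_3=6, p_3 = 6*26 + 21 = 177, q_3 = 6*5 + 4 = 34.
  i=4: a_4=7, p_4 = 7*177 + 26 = 1265, q_4 = 7*34 + 5 = 243.
  i=5: a_5=7, p_5 = 7*1265 + 177 = 9032, q_5 = 7*243 + 34 = 1735.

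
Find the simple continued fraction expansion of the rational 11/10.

[1; 10]

Run the Euclidean algorithm on 11 and 10; the successive quotients are the partial quotients a_0, a_1, ... (each step inverts the fractional part left over by the previous one):
  11 = 1*10 + 1, so a_0 = 1.
  10 = 10*1 + 0, so a_1 = 10.
The remainder reaches 0 after 2 divisions, so the expansion has 2 partial quotients, read off in order.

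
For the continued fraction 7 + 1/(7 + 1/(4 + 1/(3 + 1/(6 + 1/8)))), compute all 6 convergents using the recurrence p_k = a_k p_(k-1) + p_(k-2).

Using the convergent recurrence p_i = a_i*p_{i-1} + p_{i-2}, q_i = a_i*q_{i-1} + q_{i-2} with p_{-2}=0, p_{-1}=1, q_{-2}=1, q_{-1}=0:
  i=0: a_0=7, p_0 = 7*1 + 0 = 7, q_0 = 7*0 + 1 = 1.
  i=1: a_1=7, p_1 = 7*7 + 1 = 50, q_1 = 7*1 + 0 = 7.
  i=2: a_2=4, p_2 = 4*50 + 7 = 207, q_2 = 4*7 + 1 = 29.
  i=3: a_3=3, p_3 = 3*207 + 50 = 671, q_3 = 3*29 + 7 = 94.
  i=4: a_4=6, p_4 = 6*671 + 207 = 4233, q_4 = 6*94 + 29 = 593.
  i=5: a_5=8, p_5 = 8*4233 + 671 = 34535, q_5 = 8*593 + 94 = 4838.

7/1, 50/7, 207/29, 671/94, 4233/593, 34535/4838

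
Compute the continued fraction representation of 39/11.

Run the Euclidean algorithm on 39 and 11; the successive quotients are the partial quotients a_0, a_1, ... (each step inverts the fractional part left over by the previous one):
  39 = 3*11 + 6, so a_0 = 3.
  11 = 1*6 + 5, so a_1 = 1.
  6 = 1*5 + 1, so a_2 = 1.
  5 = 5*1 + 0, so a_3 = 5.
The remainder reaches 0 after 4 divisions, so the expansion has 4 partial quotients, read off in order.

[3; 1, 1, 5]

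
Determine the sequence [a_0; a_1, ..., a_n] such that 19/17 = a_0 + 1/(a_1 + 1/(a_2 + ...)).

[1; 8, 2]

Run the Euclidean algorithm on 19 and 17; the successive quotients are the partial quotients a_0, a_1, ... (each step inverts the fractional part left over by the previous one):
  19 = 1*17 + 2, so a_0 = 1.
  17 = 8*2 + 1, so a_1 = 8.
  2 = 2*1 + 0, so a_2 = 2.
The remainder reaches 0 after 3 divisions, so the expansion has 3 partial quotients, read off in order.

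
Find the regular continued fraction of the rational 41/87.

[0; 2, 8, 5]

Run the Euclidean algorithm on 41 and 87; the successive quotients are the partial quotients a_0, a_1, ... (each step inverts the fractional part left over by the previous one):
  41 = 0*87 + 41, so a_0 = 0.
  87 = 2*41 + 5, so a_1 = 2.
  41 = 8*5 + 1, so a_2 = 8.
  5 = 5*1 + 0, so a_3 = 5.
The remainder reaches 0 after 4 divisions, so the expansion has 4 partial quotients, read off in order.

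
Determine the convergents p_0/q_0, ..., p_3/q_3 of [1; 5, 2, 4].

1/1, 6/5, 13/11, 58/49

Using the convergent recurrence p_i = a_i*p_{i-1} + p_{i-2}, q_i = a_i*q_{i-1} + q_{i-2} with p_{-2}=0, p_{-1}=1, q_{-2}=1, q_{-1}=0:
  i=0: a_0=1, p_0 = 1*1 + 0 = 1, q_0 = 1*0 + 1 = 1.
  i=1: a_1=5, p_1 = 5*1 + 1 = 6, q_1 = 5*1 + 0 = 5.
  i=2: a_2=2, p_2 = 2*6 + 1 = 13, q_2 = 2*5 + 1 = 11.
  i=3: a_3=4, p_3 = 4*13 + 6 = 58, q_3 = 4*11 + 5 = 49.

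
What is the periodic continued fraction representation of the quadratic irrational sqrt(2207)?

[46; (1, 45, 1, 92)]

Write x_i = (sqrt(2207) + m_i)/d_i with (m_0, d_0) = (0, 1). a_0 = floor(sqrt(2207)) = 46, since 46^2 = 2116 <= 2207 < 2209 = 47^2.
Iterate m_{i+1} = d_i*a_i - m_i, d_{i+1} = (2207 - m_{i+1}^2)/d_i, a_{i+1} = floor((a_0 + m_{i+1})/d_{i+1}):
  m_1 = 1*46 - 0 = 46, d_1 = (2207 - 46^2)/1 = 91/1 = 91, a_1 = floor((46 + 46)/91) = 1.
  m_2 = 91*1 - 46 = 45, d_2 = (2207 - 45^2)/91 = 182/91 = 2, a_2 = floor((46 + 45)/2) = 45.
  m_3 = 2*45 - 45 = 45, d_3 = (2207 - 45^2)/2 = 182/2 = 91, a_3 = floor((46 + 45)/91) = 1.
  m_4 = 91*1 - 45 = 46, d_4 = (2207 - 46^2)/91 = 91/91 = 1, a_4 = floor((46 + 46)/1) = 92.
  m_5 = 1*92 - 46 = 46, d_5 = (2207 - 46^2)/1 = 91/1 = 91: (m_5, d_5) = (m_1, d_1) = (46, 91), so from here the quotients repeat a_1, ..., a_4; the period length is 4.
Hence the expansion of sqrt(2207) is a_0 = 46 followed by the repeating block 1, 45, 1, 92 (period 4).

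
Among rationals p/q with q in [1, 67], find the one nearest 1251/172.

80/11

Expand x = 1251/172 as a continued fraction with the Euclidean algorithm:
  1251 = 7*172 + 47, so a_0 = 7.
  172 = 3*47 + 31, so a_1 = 3.
  47 = 1*31 + 16, so a_2 = 1.
  31 = 1*16 + 15, so a_3 = 1.
  16 = 1*15 + 1, so a_4 = 1.
  15 = 15*1 + 0, so a_5 = 15.
so x = [7; 3, 1, 1, 1, 15].
Convergents (p_i = a_i*p_{i-1} + p_{i-2}, q_i = a_i*q_{i-1} + q_{i-2} with p_{-2}=0, p_{-1}=1, q_{-2}=1, q_{-1}=0), until the denominator exceeds 67:
  i=0: a_0=7, p_0 = 7*1 + 0 = 7, q_0 = 7*0 + 1 = 1.
  i=1: a_1=3, p_1 = 3*7 + 1 = 22, q_1 = 3*1 + 0 = 3.
  i=2: a_2=1, p_2 = 1*22 + 7 = 29, q_2 = 1*3 + 1 = 4.
  i=3: a_3=1, p_3 = 1*29 + 22 = 51, q_3 = 1*4 + 3 = 7.
  i=4: a_4=1, p_4 = 1*51 + 29 = 80, q_4 = 1*7 + 4 = 11.
  i=5: a_5=15, p_5 = 15*80 + 51 = 1251, q_5 = 15*11 + 7 = 172.
q_5 = 172 > 67, so the last convergent with denominator <= 67 is p_4/q_4 = 80/11.
The closest fraction with denominator <= 67 is either p_4/q_4 or the intermediate fraction (k*p_4 + p_3)/(k*q_4 + q_3) with the largest k >= 1 whose denominator stays <= 67; these approach x as k grows, and every other convergent or intermediate fraction in range is farther away.
Largest k: floor((67 - q_3)/q_4) = floor((67 - 7)/11) = 5.
That gives (5*80 + 51)/(5*11 + 7) = 451/62.
Compare the errors: |x - 80/11| = |1251*11 - 80*172|/(172*11) = 1/1892, and |x - 451/62| = |1251*62 - 451*172|/(172*62) = 10/10664.
Cross-multiplying, 1*10664 = 10664 < 18920 = 10*1892, so 1/1892 is smaller: the convergent 80/11 is closer to x than 451/62.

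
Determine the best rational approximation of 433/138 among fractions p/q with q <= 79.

Expand x = 433/138 as a continued fraction with the Euclidean algorithm:
  433 = 3*138 + 19, so a_0 = 3.
  138 = 7*19 + 5, so a_1 = 7.
  19 = 3*5 + 4, so a_2 = 3.
  5 = 1*4 + 1, so a_3 = 1.
  4 = 4*1 + 0, so a_4 = 4.
so x = [3; 7, 3, 1, 4].
Convergents (p_i = a_i*p_{i-1} + p_{i-2}, q_i = a_i*q_{i-1} + q_{i-2} with p_{-2}=0, p_{-1}=1, q_{-2}=1, q_{-1}=0), until the denominator exceeds 79:
  i=0: a_0=3, p_0 = 3*1 + 0 = 3, q_0 = 3*0 + 1 = 1.
  i=1: a_1=7, p_1 = 7*3 + 1 = 22, q_1 = 7*1 + 0 = 7.
  i=2: a_2=3, p_2 = 3*22 + 3 = 69, q_2 = 3*7 + 1 = 22.
  i=3: a_3=1, p_3 = 1*69 + 22 = 91, q_3 = 1*22 + 7 = 29.
  i=4: a_4=4, p_4 = 4*91 + 69 = 433, q_4 = 4*29 + 22 = 138.
q_4 = 138 > 79, so the last convergent with denominator <= 79 is p_3/q_3 = 91/29.
The closest fraction with denominator <= 79 is either p_3/q_3 or the intermediate fraction (k*p_3 + p_2)/(k*q_3 + q_2) with the largest k >= 1 whose denominator stays <= 79; these approach x as k grows, and every other convergent or intermediate fraction in range is farther away.
Largest k: floor((79 - q_2)/q_3) = floor((79 - 22)/29) = 1.
That gives (1*91 + 69)/(1*29 + 22) = 160/51.
Compare the errors: |x - 91/29| = |433*29 - 91*138|/(138*29) = 1/4002, and |x - 160/51| = |433*51 - 160*138|/(138*51) = 3/7038.
Cross-multiplying, 1*7038 = 7038 < 12006 = 3*4002, so 1/4002 is smaller: the convergent 91/29 is closer to x than 160/51.

91/29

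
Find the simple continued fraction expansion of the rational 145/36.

[4; 36]

Run the Euclidean algorithm on 145 and 36; the successive quotients are the partial quotients a_0, a_1, ... (each step inverts the fractional part left over by the previous one):
  145 = 4*36 + 1, so a_0 = 4.
  36 = 36*1 + 0, so a_1 = 36.
The remainder reaches 0 after 2 divisions, so the expansion has 2 partial quotients, read off in order.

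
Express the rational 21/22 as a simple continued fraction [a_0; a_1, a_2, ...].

Run the Euclidean algorithm on 21 and 22; the successive quotients are the partial quotients a_0, a_1, ... (each step inverts the fractional part left over by the previous one):
  21 = 0*22 + 21, so a_0 = 0.
  22 = 1*21 + 1, so a_1 = 1.
  21 = 21*1 + 0, so a_2 = 21.
The remainder reaches 0 after 3 divisions, so the expansion has 3 partial quotients, read off in order.

[0; 1, 21]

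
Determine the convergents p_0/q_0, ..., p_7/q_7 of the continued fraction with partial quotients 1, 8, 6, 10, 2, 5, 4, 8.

Using the convergent recurrence p_i = a_i*p_{i-1} + p_{i-2}, q_i = a_i*q_{i-1} + q_{i-2} with p_{-2}=0, p_{-1}=1, q_{-2}=1, q_{-1}=0:
  i=0: a_0=1, p_0 = 1*1 + 0 = 1, q_0 = 1*0 + 1 = 1.
  i=1: a_1=8, p_1 = 8*1 + 1 = 9, q_1 = 8*1 + 0 = 8.
  i=2: a_2=6, p_2 = 6*9 + 1 = 55, q_2 = 6*8 + 1 = 49.
  i=3: a_3=10, p_3 = 10*55 + 9 = 559, q_3 = 10*49 + 8 = 498.
  i=4: a_4=2, p_4 = 2*559 + 55 = 1173, q_4 = 2*498 + 49 = 1045.
  i=5: a_5=5, p_5 = 5*1173 + 559 = 6424, q_5 = 5*1045 + 498 = 5723.
  i=6: a_6=4, p_6 = 4*6424 + 1173 = 26869, q_6 = 4*5723 + 1045 = 23937.
  i=7: a_7=8, p_7 = 8*26869 + 6424 = 221376, q_7 = 8*23937 + 5723 = 197219.

1/1, 9/8, 55/49, 559/498, 1173/1045, 6424/5723, 26869/23937, 221376/197219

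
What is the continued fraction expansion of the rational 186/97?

Run the Euclidean algorithm on 186 and 97; the successive quotients are the partial quotients a_0, a_1, ... (each step inverts the fractional part left over by the previous one):
  186 = 1*97 + 89, so a_0 = 1.
  97 = 1*89 + 8, so a_1 = 1.
  89 = 11*8 + 1, so a_2 = 11.
  8 = 8*1 + 0, so a_3 = 8.
The remainder reaches 0 after 4 divisions, so the expansion has 4 partial quotients, read off in order.

[1; 1, 11, 8]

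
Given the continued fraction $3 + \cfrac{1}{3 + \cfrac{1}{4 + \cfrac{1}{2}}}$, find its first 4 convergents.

3/1, 10/3, 43/13, 96/29

Using the convergent recurrence p_i = a_i*p_{i-1} + p_{i-2}, q_i = a_i*q_{i-1} + q_{i-2} with p_{-2}=0, p_{-1}=1, q_{-2}=1, q_{-1}=0:
  i=0: a_0=3, p_0 = 3*1 + 0 = 3, q_0 = 3*0 + 1 = 1.
  i=1: a_1=3, p_1 = 3*3 + 1 = 10, q_1 = 3*1 + 0 = 3.
  i=2: a_2=4, p_2 = 4*10 + 3 = 43, q_2 = 4*3 + 1 = 13.
  i=3: a_3=2, p_3 = 2*43 + 10 = 96, q_3 = 2*13 + 3 = 29.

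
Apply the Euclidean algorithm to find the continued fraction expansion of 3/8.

Run the Euclidean algorithm on 3 and 8; the successive quotients are the partial quotients a_0, a_1, ... (each step inverts the fractional part left over by the previous one):
  3 = 0*8 + 3, so a_0 = 0.
  8 = 2*3 + 2, so a_1 = 2.
  3 = 1*2 + 1, so a_2 = 1.
  2 = 2*1 + 0, so a_3 = 2.
The remainder reaches 0 after 4 divisions, so the expansion has 4 partial quotients, read off in order.

[0; 2, 1, 2]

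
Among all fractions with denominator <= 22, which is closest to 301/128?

40/17

Expand x = 301/128 as a continued fraction with the Euclidean algorithm:
  301 = 2*128 + 45, so a_0 = 2.
  128 = 2*45 + 38, so a_1 = 2.
  45 = 1*38 + 7, so a_2 = 1.
  38 = 5*7 + 3, so a_3 = 5.
  7 = 2*3 + 1, so a_4 = 2.
  3 = 3*1 + 0, so a_5 = 3.
so x = [2; 2, 1, 5, 2, 3].
Convergents (p_i = a_i*p_{i-1} + p_{i-2}, q_i = a_i*q_{i-1} + q_{i-2} with p_{-2}=0, p_{-1}=1, q_{-2}=1, q_{-1}=0), until the denominator exceeds 22:
  i=0: a_0=2, p_0 = 2*1 + 0 = 2, q_0 = 2*0 + 1 = 1.
  i=1: a_1=2, p_1 = 2*2 + 1 = 5, q_1 = 2*1 + 0 = 2.
  i=2: a_2=1, p_2 = 1*5 + 2 = 7, q_2 = 1*2 + 1 = 3.
  i=3: a_3=5, p_3 = 5*7 + 5 = 40, q_3 = 5*3 + 2 = 17.
  i=4: a_4=2, p_4 = 2*40 + 7 = 87, q_4 = 2*17 + 3 = 37.
q_4 = 37 > 22, so the last convergent with denominator <= 22 is p_3/q_3 = 40/17.
The closest fraction with denominator <= 22 is either p_3/q_3 or the intermediate fraction (k*p_3 + p_2)/(k*q_3 + q_2) with the largest k >= 1 whose denominator stays <= 22; these approach x as k grows, and every other convergent or intermediate fraction in range is farther away.
Largest k: floor((22 - q_2)/q_3) = floor((22 - 3)/17) = 1.
That gives (1*40 + 7)/(1*17 + 3) = 47/20.
Compare the errors: |x - 40/17| = |301*17 - 40*128|/(128*17) = 3/2176, and |x - 47/20| = |301*20 - 47*128|/(128*20) = 4/2560.
Cross-multiplying, 3*2560 = 7680 < 8704 = 4*2176, so 3/2176 is smaller: the convergent 40/17 is closer to x than 47/20.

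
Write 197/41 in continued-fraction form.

[4; 1, 4, 8]

Run the Euclidean algorithm on 197 and 41; the successive quotients are the partial quotients a_0, a_1, ... (each step inverts the fractional part left over by the previous one):
  197 = 4*41 + 33, so a_0 = 4.
  41 = 1*33 + 8, so a_1 = 1.
  33 = 4*8 + 1, so a_2 = 4.
  8 = 8*1 + 0, so a_3 = 8.
The remainder reaches 0 after 4 divisions, so the expansion has 4 partial quotients, read off in order.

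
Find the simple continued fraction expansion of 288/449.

[0; 1, 1, 1, 3, 1, 2, 1, 3, 2]

Run the Euclidean algorithm on 288 and 449; the successive quotients are the partial quotients a_0, a_1, ... (each step inverts the fractional part left over by the previous one):
  288 = 0*449 + 288, so a_0 = 0.
  449 = 1*288 + 161, so a_1 = 1.
  288 = 1*161 + 127, so a_2 = 1.
  161 = 1*127 + 34, so a_3 = 1.
  127 = 3*34 + 25, so a_4 = 3.
  34 = 1*25 + 9, so a_5 = 1.
  25 = 2*9 + 7, so a_6 = 2.
  9 = 1*7 + 2, so a_7 = 1.
  7 = 3*2 + 1, so a_8 = 3.
  2 = 2*1 + 0, so a_9 = 2.
The remainder reaches 0 after 10 divisions, so the expansion has 10 partial quotients, read off in order.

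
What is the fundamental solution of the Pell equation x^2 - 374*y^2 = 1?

First expand sqrt(374) as a continued fraction. With x_i = (sqrt(374) + m_i)/d_i and (m_0, d_0) = (0, 1): a_0 = floor(sqrt(374)) = 19, since 19^2 = 361 <= 374 < 400 = 20^2.
Iterate m_{i+1} = d_i*a_i - m_i, d_{i+1} = (374 - m_{i+1}^2)/d_i, a_{i+1} = floor((a_0 + m_{i+1})/d_{i+1}):
  m_1 = 1*19 - 0 = 19, d_1 = (374 - 19^2)/1 = 13/1 = 13, a_1 = floor((19 + 19)/13) = 2.
  m_2 = 13*2 - 19 = 7, d_2 = (374 - 7^2)/13 = 325/13 = 25, a_2 = floor((19 + 7)/25) = 1.
  m_3 = 25*1 - 7 = 18, d_3 = (374 - 18^2)/25 = 50/25 = 2, a_3 = floor((19 + 18)/2) = 18.
  m_4 = 2*18 - 18 = 18, d_4 = (374 - 18^2)/2 = 50/2 = 25, a_4 = floor((19 + 18)/25) = 1.
  m_5 = 25*1 - 18 = 7, d_5 = (374 - 7^2)/25 = 325/25 = 13, a_5 = floor((19 + 7)/13) = 2.
  m_6 = 13*2 - 7 = 19, d_6 = (374 - 19^2)/13 = 13/13 = 1, a_6 = floor((19 + 19)/1) = 38.
  m_7 = 1*38 - 19 = 19, d_7 = (374 - 19^2)/1 = 13/1 = 13: (m_7, d_7) = (m_1, d_1) = (19, 13), so from here the quotients repeat a_1, ..., a_6; the period length is 6.
So sqrt(374) = [19; (2, 1, 18, 1, 2, 38)] with period length k = 6.
k is even, so the fundamental solution of x^2 - 374y^2 = 1 is (p_{k-1}, q_{k-1}) = (p_5, q_5); compute convergents through index 5.
Convergents (p_i = a_i*p_{i-1} + p_{i-2}, q_i = a_i*q_{i-1} + q_{i-2} with p_{-2}=0, p_{-1}=1, q_{-2}=1, q_{-1}=0):
  i=0: a_0=19, p_0 = 19*1 + 0 = 19, q_0 = 19*0 + 1 = 1.
  i=1: a_1=2, p_1 = 2*19 + 1 = 39, q_1 = 2*1 + 0 = 2.
  i=2: a_2=1, p_2 = 1*39 + 19 = 58, q_2 = 1*2 + 1 = 3.
  i=3: a_3=18, p_3 = 18*58 + 39 = 1083, q_3 = 18*3 + 2 = 56.
  i=4: a_4=1, p_4 = 1*1083 + 58 = 1141, q_4 = 1*56 + 3 = 59.
  i=5: a_5=2, p_5 = 2*1141 + 1083 = 3365, q_5 = 2*59 + 56 = 174.
Check: 3365^2 - 374*174^2 = 11323225 - 11323224 = 1, so (x, y) = (3365, 174) solves the equation, and by the theorem it is the least positive solution.

(x, y) = (3365, 174)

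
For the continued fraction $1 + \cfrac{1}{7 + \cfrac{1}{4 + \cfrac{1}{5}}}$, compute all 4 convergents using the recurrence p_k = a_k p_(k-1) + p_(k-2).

1/1, 8/7, 33/29, 173/152

Using the convergent recurrence p_i = a_i*p_{i-1} + p_{i-2}, q_i = a_i*q_{i-1} + q_{i-2} with p_{-2}=0, p_{-1}=1, q_{-2}=1, q_{-1}=0:
  i=0: a_0=1, p_0 = 1*1 + 0 = 1, q_0 = 1*0 + 1 = 1.
  i=1: a_1=7, p_1 = 7*1 + 1 = 8, q_1 = 7*1 + 0 = 7.
  i=2: a_2=4, p_2 = 4*8 + 1 = 33, q_2 = 4*7 + 1 = 29.
  i=3: a_3=5, p_3 = 5*33 + 8 = 173, q_3 = 5*29 + 7 = 152.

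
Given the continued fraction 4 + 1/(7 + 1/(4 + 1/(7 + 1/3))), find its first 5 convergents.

Using the convergent recurrence p_i = a_i*p_{i-1} + p_{i-2}, q_i = a_i*q_{i-1} + q_{i-2} with p_{-2}=0, p_{-1}=1, q_{-2}=1, q_{-1}=0:
  i=0: a_0=4, p_0 = 4*1 + 0 = 4, q_0 = 4*0 + 1 = 1.
  i=1: a_1=7, p_1 = 7*4 + 1 = 29, q_1 = 7*1 + 0 = 7.
  i=2: a_2=4, p_2 = 4*29 + 4 = 120, q_2 = 4*7 + 1 = 29.
  i=3: a_3=7, p_3 = 7*120 + 29 = 869, q_3 = 7*29 + 7 = 210.
  i=4: a_4=3, p_4 = 3*869 + 120 = 2727, q_4 = 3*210 + 29 = 659.

4/1, 29/7, 120/29, 869/210, 2727/659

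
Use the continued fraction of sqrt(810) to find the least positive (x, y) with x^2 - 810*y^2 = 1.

First expand sqrt(810) as a continued fraction. With x_i = (sqrt(810) + m_i)/d_i and (m_0, d_0) = (0, 1): a_0 = floor(sqrt(810)) = 28, since 28^2 = 784 <= 810 < 841 = 29^2.
Iterate m_{i+1} = d_i*a_i - m_i, d_{i+1} = (810 - m_{i+1}^2)/d_i, a_{i+1} = floor((a_0 + m_{i+1})/d_{i+1}):
  m_1 = 1*28 - 0 = 28, d_1 = (810 - 28^2)/1 = 26/1 = 26, a_1 = floor((28 + 28)/26) = 2.
  m_2 = 26*2 - 28 = 24, d_2 = (810 - 24^2)/26 = 234/26 = 9, a_2 = floor((28 + 24)/9) = 5.
  m_3 = 9*5 - 24 = 21, d_3 = (810 - 21^2)/9 = 369/9 = 41, a_3 = floor((28 + 21)/41) = 1.
  m_4 = 41*1 - 21 = 20, d_4 = (810 - 20^2)/41 = 410/41 = 10, a_4 = floor((28 + 20)/10) = 4.
  m_5 = 10*4 - 20 = 20, d_5 = (810 - 20^2)/10 = 410/10 = 41, a_5 = floor((28 + 20)/41) = 1.
  m_6 = 41*1 - 20 = 21, d_6 = (810 - 21^2)/41 = 369/41 = 9, a_6 = floor((28 + 21)/9) = 5.
  m_7 = 9*5 - 21 = 24, d_7 = (810 - 24^2)/9 = 234/9 = 26, a_7 = floor((28 + 24)/26) = 2.
  m_8 = 26*2 - 24 = 28, d_8 = (810 - 28^2)/26 = 26/26 = 1, a_8 = floor((28 + 28)/1) = 56.
  m_9 = 1*56 - 28 = 28, d_9 = (810 - 28^2)/1 = 26/1 = 26: (m_9, d_9) = (m_1, d_1) = (28, 26), so from here the quotients repeat a_1, ..., a_8; the period length is 8.
So sqrt(810) = [28; (2, 5, 1, 4, 1, 5, 2, 56)] with period length k = 8.
k is even, so the fundamental solution of x^2 - 810y^2 = 1 is (p_{k-1}, q_{k-1}) = (p_7, q_7); compute convergents through index 7.
Convergents (p_i = a_i*p_{i-1} + p_{i-2}, q_i = a_i*q_{i-1} + q_{i-2} with p_{-2}=0, p_{-1}=1, q_{-2}=1, q_{-1}=0):
  i=0: a_0=28, p_0 = 28*1 + 0 = 28, q_0 = 28*0 + 1 = 1.
  i=1: a_1=2, p_1 = 2*28 + 1 = 57, q_1 = 2*1 + 0 = 2.
  i=2: a_2=5, p_2 = 5*57 + 28 = 313, q_2 = 5*2 + 1 = 11.
  i=3: a_3=1, p_3 = 1*313 + 57 = 370, q_3 = 1*11 + 2 = 13.
  i=4: a_4=4, p_4 = 4*370 + 313 = 1793, q_4 = 4*13 + 11 = 63.
  i=5: a_5=1, p_5 = 1*1793 + 370 = 2163, q_5 = 1*63 + 13 = 76.
  i=6: a_6=5, p_6 = 5*2163 + 1793 = 12608, q_6 = 5*76 + 63 = 443.
  i=7: a_7=2, p_7 = 2*12608 + 2163 = 27379, q_7 = 2*443 + 76 = 962.
Check: 27379^2 - 810*962^2 = 749609641 - 749609640 = 1, so (x, y) = (27379, 962) solves the equation, and by the theorem it is the least positive solution.

(x, y) = (27379, 962)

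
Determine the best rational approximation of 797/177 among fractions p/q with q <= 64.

9/2

Expand x = 797/177 as a continued fraction with the Euclidean algorithm:
  797 = 4*177 + 89, so a_0 = 4.
  177 = 1*89 + 88, so a_1 = 1.
  89 = 1*88 + 1, so a_2 = 1.
  88 = 88*1 + 0, so a_3 = 88.
so x = [4; 1, 1, 88].
Convergents (p_i = a_i*p_{i-1} + p_{i-2}, q_i = a_i*q_{i-1} + q_{i-2} with p_{-2}=0, p_{-1}=1, q_{-2}=1, q_{-1}=0), until the denominator exceeds 64:
  i=0: a_0=4, p_0 = 4*1 + 0 = 4, q_0 = 4*0 + 1 = 1.
  i=1: a_1=1, p_1 = 1*4 + 1 = 5, q_1 = 1*1 + 0 = 1.
  i=2: a_2=1, p_2 = 1*5 + 4 = 9, q_2 = 1*1 + 1 = 2.
  i=3: a_3=88, p_3 = 88*9 + 5 = 797, q_3 = 88*2 + 1 = 177.
q_3 = 177 > 64, so the last convergent with denominator <= 64 is p_2/q_2 = 9/2.
The closest fraction with denominator <= 64 is either p_2/q_2 or the intermediate fraction (k*p_2 + p_1)/(k*q_2 + q_1) with the largest k >= 1 whose denominator stays <= 64; these approach x as k grows, and every other convergent or intermediate fraction in range is farther away.
Largest k: floor((64 - q_1)/q_2) = floor((64 - 1)/2) = 31.
That gives (31*9 + 5)/(31*2 + 1) = 284/63.
Compare the errors: |x - 9/2| = |797*2 - 9*177|/(177*2) = 1/354, and |x - 284/63| = |797*63 - 284*177|/(177*63) = 57/11151.
Cross-multiplying, 1*11151 = 11151 < 20178 = 57*354, so 1/354 is smaller: the convergent 9/2 is closer to x than 284/63.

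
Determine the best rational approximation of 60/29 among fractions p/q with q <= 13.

27/13

Expand x = 60/29 as a continued fraction with the Euclidean algorithm:
  60 = 2*29 + 2, so a_0 = 2.
  29 = 14*2 + 1, so a_1 = 14.
  2 = 2*1 + 0, so a_2 = 2.
so x = [2; 14, 2].
Convergents (p_i = a_i*p_{i-1} + p_{i-2}, q_i = a_i*q_{i-1} + q_{i-2} with p_{-2}=0, p_{-1}=1, q_{-2}=1, q_{-1}=0), until the denominator exceeds 13:
  i=0: a_0=2, p_0 = 2*1 + 0 = 2, q_0 = 2*0 + 1 = 1.
  i=1: a_1=14, p_1 = 14*2 + 1 = 29, q_1 = 14*1 + 0 = 14.
q_1 = 14 > 13, so the last convergent with denominator <= 13 is p_0/q_0 = 2/1.
The closest fraction with denominator <= 13 is either p_0/q_0 or the intermediate fraction (k*p_0 + p_{-1})/(k*q_0 + q_{-1}) with the largest k >= 1 whose denominator stays <= 13; these approach x as k grows, and every other convergent or intermediate fraction in range is farther away.
Largest k: floor((13 - q_{-1})/q_0) = floor((13 - 0)/1) = 13 (using the seeds p_{-1} = 1, q_{-1} = 0).
That gives (13*2 + 1)/(13*1 + 0) = 27/13.
Compare the errors: |x - 2/1| = |60*1 - 2*29|/(29*1) = 2/29, and |x - 27/13| = |60*13 - 27*29|/(29*13) = 3/377.
Cross-multiplying, 3*29 = 87 < 754 = 2*377, so 3/377 is smaller: the intermediate fraction 27/13 is closer to x than 2/1.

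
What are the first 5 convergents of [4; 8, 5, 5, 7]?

4/1, 33/8, 169/41, 878/213, 6315/1532

Using the convergent recurrence p_i = a_i*p_{i-1} + p_{i-2}, q_i = a_i*q_{i-1} + q_{i-2} with p_{-2}=0, p_{-1}=1, q_{-2}=1, q_{-1}=0:
  i=0: a_0=4, p_0 = 4*1 + 0 = 4, q_0 = 4*0 + 1 = 1.
  i=1: a_1=8, p_1 = 8*4 + 1 = 33, q_1 = 8*1 + 0 = 8.
  i=2: a_2=5, p_2 = 5*33 + 4 = 169, q_2 = 5*8 + 1 = 41.
  i=3: a_3=5, p_3 = 5*169 + 33 = 878, q_3 = 5*41 + 8 = 213.
  i=4: a_4=7, p_4 = 7*878 + 169 = 6315, q_4 = 7*213 + 41 = 1532.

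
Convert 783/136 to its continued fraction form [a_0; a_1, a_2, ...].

[5; 1, 3, 8, 4]

Run the Euclidean algorithm on 783 and 136; the successive quotients are the partial quotients a_0, a_1, ... (each step inverts the fractional part left over by the previous one):
  783 = 5*136 + 103, so a_0 = 5.
  136 = 1*103 + 33, so a_1 = 1.
  103 = 3*33 + 4, so a_2 = 3.
  33 = 8*4 + 1, so a_3 = 8.
  4 = 4*1 + 0, so a_4 = 4.
The remainder reaches 0 after 5 divisions, so the expansion has 5 partial quotients, read off in order.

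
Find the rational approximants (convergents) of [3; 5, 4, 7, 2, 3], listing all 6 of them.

3/1, 16/5, 67/21, 485/152, 1037/325, 3596/1127

Using the convergent recurrence p_i = a_i*p_{i-1} + p_{i-2}, q_i = a_i*q_{i-1} + q_{i-2} with p_{-2}=0, p_{-1}=1, q_{-2}=1, q_{-1}=0:
  i=0: a_0=3, p_0 = 3*1 + 0 = 3, q_0 = 3*0 + 1 = 1.
  i=1: a_1=5, p_1 = 5*3 + 1 = 16, q_1 = 5*1 + 0 = 5.
  i=2: a_2=4, p_2 = 4*16 + 3 = 67, q_2 = 4*5 + 1 = 21.
  i=3: a_3=7, p_3 = 7*67 + 16 = 485, q_3 = 7*21 + 5 = 152.
  i=4: a_4=2, p_4 = 2*485 + 67 = 1037, q_4 = 2*152 + 21 = 325.
  i=5: a_5=3, p_5 = 3*1037 + 485 = 3596, q_5 = 3*325 + 152 = 1127.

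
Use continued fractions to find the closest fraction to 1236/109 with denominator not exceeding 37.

Expand x = 1236/109 as a continued fraction with the Euclidean algorithm:
  1236 = 11*109 + 37, so a_0 = 11.
  109 = 2*37 + 35, so a_1 = 2.
  37 = 1*35 + 2, so a_2 = 1.
  35 = 17*2 + 1, so a_3 = 17.
  2 = 2*1 + 0, so a_4 = 2.
so x = [11; 2, 1, 17, 2].
Convergents (p_i = a_i*p_{i-1} + p_{i-2}, q_i = a_i*q_{i-1} + q_{i-2} with p_{-2}=0, p_{-1}=1, q_{-2}=1, q_{-1}=0), until the denominator exceeds 37:
  i=0: a_0=11, p_0 = 11*1 + 0 = 11, q_0 = 11*0 + 1 = 1.
  i=1: a_1=2, p_1 = 2*11 + 1 = 23, q_1 = 2*1 + 0 = 2.
  i=2: a_2=1, p_2 = 1*23 + 11 = 34, q_2 = 1*2 + 1 = 3.
  i=3: a_3=17, p_3 = 17*34 + 23 = 601, q_3 = 17*3 + 2 = 53.
q_3 = 53 > 37, so the last convergent with denominator <= 37 is p_2/q_2 = 34/3.
The closest fraction with denominator <= 37 is either p_2/q_2 or the intermediate fraction (k*p_2 + p_1)/(k*q_2 + q_1) with the largest k >= 1 whose denominator stays <= 37; these approach x as k grows, and every other convergent or intermediate fraction in range is farther away.
Largest k: floor((37 - q_1)/q_2) = floor((37 - 2)/3) = 11.
That gives (11*34 + 23)/(11*3 + 2) = 397/35.
Compare the errors: |x - 34/3| = |1236*3 - 34*109|/(109*3) = 2/327, and |x - 397/35| = |1236*35 - 397*109|/(109*35) = 13/3815.
Cross-multiplying, 13*327 = 4251 < 7630 = 2*3815, so 13/3815 is smaller: the intermediate fraction 397/35 is closer to x than 34/3.

397/35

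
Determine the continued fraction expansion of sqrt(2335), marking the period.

[48; (3, 9, 3, 96)]

Write x_i = (sqrt(2335) + m_i)/d_i with (m_0, d_0) = (0, 1). a_0 = floor(sqrt(2335)) = 48, since 48^2 = 2304 <= 2335 < 2401 = 49^2.
Iterate m_{i+1} = d_i*a_i - m_i, d_{i+1} = (2335 - m_{i+1}^2)/d_i, a_{i+1} = floor((a_0 + m_{i+1})/d_{i+1}):
  m_1 = 1*48 - 0 = 48, d_1 = (2335 - 48^2)/1 = 31/1 = 31, a_1 = floor((48 + 48)/31) = 3.
  m_2 = 31*3 - 48 = 45, d_2 = (2335 - 45^2)/31 = 310/31 = 10, a_2 = floor((48 + 45)/10) = 9.
  m_3 = 10*9 - 45 = 45, d_3 = (2335 - 45^2)/10 = 310/10 = 31, a_3 = floor((48 + 45)/31) = 3.
  m_4 = 31*3 - 45 = 48, d_4 = (2335 - 48^2)/31 = 31/31 = 1, a_4 = floor((48 + 48)/1) = 96.
  m_5 = 1*96 - 48 = 48, d_5 = (2335 - 48^2)/1 = 31/1 = 31: (m_5, d_5) = (m_1, d_1) = (48, 31), so from here the quotients repeat a_1, ..., a_4; the period length is 4.
Hence the expansion of sqrt(2335) is a_0 = 48 followed by the repeating block 3, 9, 3, 96 (period 4).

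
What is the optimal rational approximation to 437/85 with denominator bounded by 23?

Expand x = 437/85 as a continued fraction with the Euclidean algorithm:
  437 = 5*85 + 12, so a_0 = 5.
  85 = 7*12 + 1, so a_1 = 7.
  12 = 12*1 + 0, so a_2 = 12.
so x = [5; 7, 12].
Convergents (p_i = a_i*p_{i-1} + p_{i-2}, q_i = a_i*q_{i-1} + q_{i-2} with p_{-2}=0, p_{-1}=1, q_{-2}=1, q_{-1}=0), until the denominator exceeds 23:
  i=0: a_0=5, p_0 = 5*1 + 0 = 5, q_0 = 5*0 + 1 = 1.
  i=1: a_1=7, p_1 = 7*5 + 1 = 36, q_1 = 7*1 + 0 = 7.
  i=2: a_2=12, p_2 = 12*36 + 5 = 437, q_2 = 12*7 + 1 = 85.
q_2 = 85 > 23, so the last convergent with denominator <= 23 is p_1/q_1 = 36/7.
The closest fraction with denominator <= 23 is either p_1/q_1 or the intermediate fraction (k*p_1 + p_0)/(k*q_1 + q_0) with the largest k >= 1 whose denominator stays <= 23; these approach x as k grows, and every other convergent or intermediate fraction in range is farther away.
Largest k: floor((23 - q_0)/q_1) = floor((23 - 1)/7) = 3.
That gives (3*36 + 5)/(3*7 + 1) = 113/22.
Compare the errors: |x - 36/7| = |437*7 - 36*85|/(85*7) = 1/595, and |x - 113/22| = |437*22 - 113*85|/(85*22) = 9/1870.
Cross-multiplying, 1*1870 = 1870 < 5355 = 9*595, so 1/595 is smaller: the convergent 36/7 is closer to x than 113/22.

36/7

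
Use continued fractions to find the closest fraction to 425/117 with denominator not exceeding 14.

Expand x = 425/117 as a continued fraction with the Euclidean algorithm:
  425 = 3*117 + 74, so a_0 = 3.
  117 = 1*74 + 43, so a_1 = 1.
  74 = 1*43 + 31, so a_2 = 1.
  43 = 1*31 + 12, so a_3 = 1.
  31 = 2*12 + 7, so a_4 = 2.
  12 = 1*7 + 5, so a_5 = 1.
  7 = 1*5 + 2, so a_6 = 1.
  5 = 2*2 + 1, so a_7 = 2.
  2 = 2*1 + 0, so a_8 = 2.
so x = [3; 1, 1, 1, 2, 1, 1, 2, 2].
Convergents (p_i = a_i*p_{i-1} + p_{i-2}, q_i = a_i*q_{i-1} + q_{i-2} with p_{-2}=0, p_{-1}=1, q_{-2}=1, q_{-1}=0), until the denominator exceeds 14:
  i=0: a_0=3, p_0 = 3*1 + 0 = 3, q_0 = 3*0 + 1 = 1.
  i=1: a_1=1, p_1 = 1*3 + 1 = 4, q_1 = 1*1 + 0 = 1.
  i=2: a_2=1, p_2 = 1*4 + 3 = 7, q_2 = 1*1 + 1 = 2.
  i=3: a_3=1, p_3 = 1*7 + 4 = 11, q_3 = 1*2 + 1 = 3.
  i=4: a_4=2, p_4 = 2*11 + 7 = 29, q_4 = 2*3 + 2 = 8.
  i=5: a_5=1, p_5 = 1*29 + 11 = 40, q_5 = 1*8 + 3 = 11.
  i=6: a_6=1, p_6 = 1*40 + 29 = 69, q_6 = 1*11 + 8 = 19.
q_6 = 19 > 14, so the last convergent with denominator <= 14 is p_5/q_5 = 40/11.
The closest fraction with denominator <= 14 is either p_5/q_5 or the intermediate fraction (k*p_5 + p_4)/(k*q_5 + q_4) with the largest k >= 1 whose denominator stays <= 14; these approach x as k grows, and every other convergent or intermediate fraction in range is farther away.
Largest k: floor((14 - q_4)/q_5) = floor((14 - 8)/11) = 0.
Since k = 0, no intermediate fraction beyond p_5/q_5 has denominator <= 14, so the convergent 40/11 is the closest (its error is |425*11 - 40*117|/(117*11) = 5/1287).

40/11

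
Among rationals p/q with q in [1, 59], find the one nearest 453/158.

43/15

Expand x = 453/158 as a continued fraction with the Euclidean algorithm:
  453 = 2*158 + 137, so a_0 = 2.
  158 = 1*137 + 21, so a_1 = 1.
  137 = 6*21 + 11, so a_2 = 6.
  21 = 1*11 + 10, so a_3 = 1.
  11 = 1*10 + 1, so a_4 = 1.
  10 = 10*1 + 0, so a_5 = 10.
so x = [2; 1, 6, 1, 1, 10].
Convergents (p_i = a_i*p_{i-1} + p_{i-2}, q_i = a_i*q_{i-1} + q_{i-2} with p_{-2}=0, p_{-1}=1, q_{-2}=1, q_{-1}=0), until the denominator exceeds 59:
  i=0: a_0=2, p_0 = 2*1 + 0 = 2, q_0 = 2*0 + 1 = 1.
  i=1: a_1=1, p_1 = 1*2 + 1 = 3, q_1 = 1*1 + 0 = 1.
  i=2: a_2=6, p_2 = 6*3 + 2 = 20, q_2 = 6*1 + 1 = 7.
  i=3: a_3=1, p_3 = 1*20 + 3 = 23, q_3 = 1*7 + 1 = 8.
  i=4: a_4=1, p_4 = 1*23 + 20 = 43, q_4 = 1*8 + 7 = 15.
  i=5: a_5=10, p_5 = 10*43 + 23 = 453, q_5 = 10*15 + 8 = 158.
q_5 = 158 > 59, so the last convergent with denominator <= 59 is p_4/q_4 = 43/15.
The closest fraction with denominator <= 59 is either p_4/q_4 or the intermediate fraction (k*p_4 + p_3)/(k*q_4 + q_3) with the largest k >= 1 whose denominator stays <= 59; these approach x as k grows, and every other convergent or intermediate fraction in range is farther away.
Largest k: floor((59 - q_3)/q_4) = floor((59 - 8)/15) = 3.
That gives (3*43 + 23)/(3*15 + 8) = 152/53.
Compare the errors: |x - 43/15| = |453*15 - 43*158|/(158*15) = 1/2370, and |x - 152/53| = |453*53 - 152*158|/(158*53) = 7/8374.
Cross-multiplying, 1*8374 = 8374 < 16590 = 7*2370, so 1/2370 is smaller: the convergent 43/15 is closer to x than 152/53.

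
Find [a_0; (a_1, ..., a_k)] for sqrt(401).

Write x_i = (sqrt(401) + m_i)/d_i with (m_0, d_0) = (0, 1). a_0 = floor(sqrt(401)) = 20, since 20^2 = 400 <= 401 < 441 = 21^2.
Iterate m_{i+1} = d_i*a_i - m_i, d_{i+1} = (401 - m_{i+1}^2)/d_i, a_{i+1} = floor((a_0 + m_{i+1})/d_{i+1}):
  m_1 = 1*20 - 0 = 20, d_1 = (401 - 20^2)/1 = 1/1 = 1, a_1 = floor((20 + 20)/1) = 40.
  m_2 = 1*40 - 20 = 20, d_2 = (401 - 20^2)/1 = 1/1 = 1: (m_2, d_2) = (m_1, d_1) = (20, 1), so from here the quotient a_1 repeats; the period length is 1.
Hence the expansion of sqrt(401) is a_0 = 20 followed by the repeating block 40 (period 1).

[20; (40)]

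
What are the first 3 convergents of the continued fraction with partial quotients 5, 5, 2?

5/1, 26/5, 57/11

Using the convergent recurrence p_i = a_i*p_{i-1} + p_{i-2}, q_i = a_i*q_{i-1} + q_{i-2} with p_{-2}=0, p_{-1}=1, q_{-2}=1, q_{-1}=0:
  i=0: a_0=5, p_0 = 5*1 + 0 = 5, q_0 = 5*0 + 1 = 1.
  i=1: a_1=5, p_1 = 5*5 + 1 = 26, q_1 = 5*1 + 0 = 5.
  i=2: a_2=2, p_2 = 2*26 + 5 = 57, q_2 = 2*5 + 1 = 11.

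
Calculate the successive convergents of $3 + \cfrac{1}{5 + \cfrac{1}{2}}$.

3/1, 16/5, 35/11

Using the convergent recurrence p_i = a_i*p_{i-1} + p_{i-2}, q_i = a_i*q_{i-1} + q_{i-2} with p_{-2}=0, p_{-1}=1, q_{-2}=1, q_{-1}=0:
  i=0: a_0=3, p_0 = 3*1 + 0 = 3, q_0 = 3*0 + 1 = 1.
  i=1: a_1=5, p_1 = 5*3 + 1 = 16, q_1 = 5*1 + 0 = 5.
  i=2: a_2=2, p_2 = 2*16 + 3 = 35, q_2 = 2*5 + 1 = 11.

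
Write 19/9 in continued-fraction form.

[2; 9]

Run the Euclidean algorithm on 19 and 9; the successive quotients are the partial quotients a_0, a_1, ... (each step inverts the fractional part left over by the previous one):
  19 = 2*9 + 1, so a_0 = 2.
  9 = 9*1 + 0, so a_1 = 9.
The remainder reaches 0 after 2 divisions, so the expansion has 2 partial quotients, read off in order.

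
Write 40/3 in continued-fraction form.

[13; 3]

Run the Euclidean algorithm on 40 and 3; the successive quotients are the partial quotients a_0, a_1, ... (each step inverts the fractional part left over by the previous one):
  40 = 13*3 + 1, so a_0 = 13.
  3 = 3*1 + 0, so a_1 = 3.
The remainder reaches 0 after 2 divisions, so the expansion has 2 partial quotients, read off in order.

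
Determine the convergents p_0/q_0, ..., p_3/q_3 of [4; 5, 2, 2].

Using the convergent recurrence p_i = a_i*p_{i-1} + p_{i-2}, q_i = a_i*q_{i-1} + q_{i-2} with p_{-2}=0, p_{-1}=1, q_{-2}=1, q_{-1}=0:
  i=0: a_0=4, p_0 = 4*1 + 0 = 4, q_0 = 4*0 + 1 = 1.
  i=1: a_1=5, p_1 = 5*4 + 1 = 21, q_1 = 5*1 + 0 = 5.
  i=2: a_2=2, p_2 = 2*21 + 4 = 46, q_2 = 2*5 + 1 = 11.
  i=3: a_3=2, p_3 = 2*46 + 21 = 113, q_3 = 2*11 + 5 = 27.

4/1, 21/5, 46/11, 113/27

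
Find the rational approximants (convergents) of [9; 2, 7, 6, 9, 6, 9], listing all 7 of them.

9/1, 19/2, 142/15, 871/92, 7981/843, 48757/5150, 446794/47193

Using the convergent recurrence p_i = a_i*p_{i-1} + p_{i-2}, q_i = a_i*q_{i-1} + q_{i-2} with p_{-2}=0, p_{-1}=1, q_{-2}=1, q_{-1}=0:
  i=0: a_0=9, p_0 = 9*1 + 0 = 9, q_0 = 9*0 + 1 = 1.
  i=1: a_1=2, p_1 = 2*9 + 1 = 19, q_1 = 2*1 + 0 = 2.
  i=2: a_2=7, p_2 = 7*19 + 9 = 142, q_2 = 7*2 + 1 = 15.
  i=3: a_3=6, p_3 = 6*142 + 19 = 871, q_3 = 6*15 + 2 = 92.
  i=4: a_4=9, p_4 = 9*871 + 142 = 7981, q_4 = 9*92 + 15 = 843.
  i=5: a_5=6, p_5 = 6*7981 + 871 = 48757, q_5 = 6*843 + 92 = 5150.
  i=6: a_6=9, p_6 = 9*48757 + 7981 = 446794, q_6 = 9*5150 + 843 = 47193.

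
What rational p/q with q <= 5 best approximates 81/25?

Expand x = 81/25 as a continued fraction with the Euclidean algorithm:
  81 = 3*25 + 6, so a_0 = 3.
  25 = 4*6 + 1, so a_1 = 4.
  6 = 6*1 + 0, so a_2 = 6.
so x = [3; 4, 6].
Convergents (p_i = a_i*p_{i-1} + p_{i-2}, q_i = a_i*q_{i-1} + q_{i-2} with p_{-2}=0, p_{-1}=1, q_{-2}=1, q_{-1}=0), until the denominator exceeds 5:
  i=0: a_0=3, p_0 = 3*1 + 0 = 3, q_0 = 3*0 + 1 = 1.
  i=1: a_1=4, p_1 = 4*3 + 1 = 13, q_1 = 4*1 + 0 = 4.
  i=2: a_2=6, p_2 = 6*13 + 3 = 81, q_2 = 6*4 + 1 = 25.
q_2 = 25 > 5, so the last convergent with denominator <= 5 is p_1/q_1 = 13/4.
The closest fraction with denominator <= 5 is either p_1/q_1 or the intermediate fraction (k*p_1 + p_0)/(k*q_1 + q_0) with the largest k >= 1 whose denominator stays <= 5; these approach x as k grows, and every other convergent or intermediate fraction in range is farther away.
Largest k: floor((5 - q_0)/q_1) = floor((5 - 1)/4) = 1.
That gives (1*13 + 3)/(1*4 + 1) = 16/5.
Compare the errors: |x - 13/4| = |81*4 - 13*25|/(25*4) = 1/100, and |x - 16/5| = |81*5 - 16*25|/(25*5) = 5/125.
Cross-multiplying, 1*125 = 125 < 500 = 5*100, so 1/100 is smaller: the convergent 13/4 is closer to x than 16/5.

13/4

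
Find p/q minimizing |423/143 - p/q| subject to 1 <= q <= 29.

71/24

Expand x = 423/143 as a continued fraction with the Euclidean algorithm:
  423 = 2*143 + 137, so a_0 = 2.
  143 = 1*137 + 6, so a_1 = 1.
  137 = 22*6 + 5, so a_2 = 22.
  6 = 1*5 + 1, so a_3 = 1.
  5 = 5*1 + 0, so a_4 = 5.
so x = [2; 1, 22, 1, 5].
Convergents (p_i = a_i*p_{i-1} + p_{i-2}, q_i = a_i*q_{i-1} + q_{i-2} with p_{-2}=0, p_{-1}=1, q_{-2}=1, q_{-1}=0), until the denominator exceeds 29:
  i=0: a_0=2, p_0 = 2*1 + 0 = 2, q_0 = 2*0 + 1 = 1.
  i=1: a_1=1, p_1 = 1*2 + 1 = 3, q_1 = 1*1 + 0 = 1.
  i=2: a_2=22, p_2 = 22*3 + 2 = 68, q_2 = 22*1 + 1 = 23.
  i=3: a_3=1, p_3 = 1*68 + 3 = 71, q_3 = 1*23 + 1 = 24.
  i=4: a_4=5, p_4 = 5*71 + 68 = 423, q_4 = 5*24 + 23 = 143.
q_4 = 143 > 29, so the last convergent with denominator <= 29 is p_3/q_3 = 71/24.
The closest fraction with denominator <= 29 is either p_3/q_3 or the intermediate fraction (k*p_3 + p_2)/(k*q_3 + q_2) with the largest k >= 1 whose denominator stays <= 29; these approach x as k grows, and every other convergent or intermediate fraction in range is farther away.
Largest k: floor((29 - q_2)/q_3) = floor((29 - 23)/24) = 0.
Since k = 0, no intermediate fraction beyond p_3/q_3 has denominator <= 29, so the convergent 71/24 is the closest (its error is |423*24 - 71*143|/(143*24) = 1/3432).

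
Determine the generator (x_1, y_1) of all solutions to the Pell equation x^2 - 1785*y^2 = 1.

(x, y) = (169, 4)

First expand sqrt(1785) as a continued fraction. With x_i = (sqrt(1785) + m_i)/d_i and (m_0, d_0) = (0, 1): a_0 = floor(sqrt(1785)) = 42, since 42^2 = 1764 <= 1785 < 1849 = 43^2.
Iterate m_{i+1} = d_i*a_i - m_i, d_{i+1} = (1785 - m_{i+1}^2)/d_i, a_{i+1} = floor((a_0 + m_{i+1})/d_{i+1}):
  m_1 = 1*42 - 0 = 42, d_1 = (1785 - 42^2)/1 = 21/1 = 21, a_1 = floor((42 + 42)/21) = 4.
  m_2 = 21*4 - 42 = 42, d_2 = (1785 - 42^2)/21 = 21/21 = 1, a_2 = floor((42 + 42)/1) = 84.
  m_3 = 1*84 - 42 = 42, d_3 = (1785 - 42^2)/1 = 21/1 = 21: (m_3, d_3) = (m_1, d_1) = (42, 21), so from here the quotients repeat a_1, a_2; the period length is 2.
So sqrt(1785) = [42; (4, 84)] with period length k = 2.
k is even, so the fundamental solution of x^2 - 1785y^2 = 1 is (p_{k-1}, q_{k-1}) = (p_1, q_1); compute convergents through index 1.
Convergents (p_i = a_i*p_{i-1} + p_{i-2}, q_i = a_i*q_{i-1} + q_{i-2} with p_{-2}=0, p_{-1}=1, q_{-2}=1, q_{-1}=0):
  i=0: a_0=42, p_0 = 42*1 + 0 = 42, q_0 = 42*0 + 1 = 1.
  i=1: a_1=4, p_1 = 4*42 + 1 = 169, q_1 = 4*1 + 0 = 4.
Check: 169^2 - 1785*4^2 = 28561 - 28560 = 1, so (x, y) = (169, 4) solves the equation, and by the theorem it is the least positive solution.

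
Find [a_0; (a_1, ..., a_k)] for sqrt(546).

[23; (2, 1, 2, 1, 2, 46)]

Write x_i = (sqrt(546) + m_i)/d_i with (m_0, d_0) = (0, 1). a_0 = floor(sqrt(546)) = 23, since 23^2 = 529 <= 546 < 576 = 24^2.
Iterate m_{i+1} = d_i*a_i - m_i, d_{i+1} = (546 - m_{i+1}^2)/d_i, a_{i+1} = floor((a_0 + m_{i+1})/d_{i+1}):
  m_1 = 1*23 - 0 = 23, d_1 = (546 - 23^2)/1 = 17/1 = 17, a_1 = floor((23 + 23)/17) = 2.
  m_2 = 17*2 - 23 = 11, d_2 = (546 - 11^2)/17 = 425/17 = 25, a_2 = floor((23 + 11)/25) = 1.
  m_3 = 25*1 - 11 = 14, d_3 = (546 - 14^2)/25 = 350/25 = 14, a_3 = floor((23 + 14)/14) = 2.
  m_4 = 14*2 - 14 = 14, d_4 = (546 - 14^2)/14 = 350/14 = 25, a_4 = floor((23 + 14)/25) = 1.
  m_5 = 25*1 - 14 = 11, d_5 = (546 - 11^2)/25 = 425/25 = 17, a_5 = floor((23 + 11)/17) = 2.
  m_6 = 17*2 - 11 = 23, d_6 = (546 - 23^2)/17 = 17/17 = 1, a_6 = floor((23 + 23)/1) = 46.
  m_7 = 1*46 - 23 = 23, d_7 = (546 - 23^2)/1 = 17/1 = 17: (m_7, d_7) = (m_1, d_1) = (23, 17), so from here the quotients repeat a_1, ..., a_6; the period length is 6.
Hence the expansion of sqrt(546) is a_0 = 23 followed by the repeating block 2, 1, 2, 1, 2, 46 (period 6).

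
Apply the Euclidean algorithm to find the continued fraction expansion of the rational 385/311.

Run the Euclidean algorithm on 385 and 311; the successive quotients are the partial quotients a_0, a_1, ... (each step inverts the fractional part left over by the previous one):
  385 = 1*311 + 74, so a_0 = 1.
  311 = 4*74 + 15, so a_1 = 4.
  74 = 4*15 + 14, so a_2 = 4.
  15 = 1*14 + 1, so a_3 = 1.
  14 = 14*1 + 0, so a_4 = 14.
The remainder reaches 0 after 5 divisions, so the expansion has 5 partial quotients, read off in order.

[1; 4, 4, 1, 14]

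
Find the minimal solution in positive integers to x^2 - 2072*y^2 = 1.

(x, y) = (2367, 52)

First expand sqrt(2072) as a continued fraction. With x_i = (sqrt(2072) + m_i)/d_i and (m_0, d_0) = (0, 1): a_0 = floor(sqrt(2072)) = 45, since 45^2 = 2025 <= 2072 < 2116 = 46^2.
Iterate m_{i+1} = d_i*a_i - m_i, d_{i+1} = (2072 - m_{i+1}^2)/d_i, a_{i+1} = floor((a_0 + m_{i+1})/d_{i+1}):
  m_1 = 1*45 - 0 = 45, d_1 = (2072 - 45^2)/1 = 47/1 = 47, a_1 = floor((45 + 45)/47) = 1.
  m_2 = 47*1 - 45 = 2, d_2 = (2072 - 2^2)/47 = 2068/47 = 44, a_2 = floor((45 + 2)/44) = 1.
  m_3 = 44*1 - 2 = 42, d_3 = (2072 - 42^2)/44 = 308/44 = 7, a_3 = floor((45 + 42)/7) = 12.
  m_4 = 7*12 - 42 = 42, d_4 = (2072 - 42^2)/7 = 308/7 = 44, a_4 = floor((45 + 42)/44) = 1.
  m_5 = 44*1 - 42 = 2, d_5 = (2072 - 2^2)/44 = 2068/44 = 47, a_5 = floor((45 + 2)/47) = 1.
  m_6 = 47*1 - 2 = 45, d_6 = (2072 - 45^2)/47 = 47/47 = 1, a_6 = floor((45 + 45)/1) = 90.
  m_7 = 1*90 - 45 = 45, d_7 = (2072 - 45^2)/1 = 47/1 = 47: (m_7, d_7) = (m_1, d_1) = (45, 47), so from here the quotients repeat a_1, ..., a_6; the period length is 6.
So sqrt(2072) = [45; (1, 1, 12, 1, 1, 90)] with period length k = 6.
k is even, so the fundamental solution of x^2 - 2072y^2 = 1 is (p_{k-1}, q_{k-1}) = (p_5, q_5); compute convergents through index 5.
Convergents (p_i = a_i*p_{i-1} + p_{i-2}, q_i = a_i*q_{i-1} + q_{i-2} with p_{-2}=0, p_{-1}=1, q_{-2}=1, q_{-1}=0):
  i=0: a_0=45, p_0 = 45*1 + 0 = 45, q_0 = 45*0 + 1 = 1.
  i=1: a_1=1, p_1 = 1*45 + 1 = 46, q_1 = 1*1 + 0 = 1.
  i=2: a_2=1, p_2 = 1*46 + 45 = 91, q_2 = 1*1 + 1 = 2.
  i=3: a_3=12, p_3 = 12*91 + 46 = 1138, q_3 = 12*2 + 1 = 25.
  i=4: a_4=1, p_4 = 1*1138 + 91 = 1229, q_4 = 1*25 + 2 = 27.
  i=5: a_5=1, p_5 = 1*1229 + 1138 = 2367, q_5 = 1*27 + 25 = 52.
Check: 2367^2 - 2072*52^2 = 5602689 - 5602688 = 1, so (x, y) = (2367, 52) solves the equation, and by the theorem it is the least positive solution.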